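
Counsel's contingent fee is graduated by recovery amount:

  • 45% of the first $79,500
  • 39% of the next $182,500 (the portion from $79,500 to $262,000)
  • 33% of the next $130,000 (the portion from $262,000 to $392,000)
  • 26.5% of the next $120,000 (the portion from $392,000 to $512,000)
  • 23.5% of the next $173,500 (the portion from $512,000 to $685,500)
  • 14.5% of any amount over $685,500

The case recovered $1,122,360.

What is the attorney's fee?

First $79,500 at 45% = $35,775.00
Next $182,500 at 39% = $71,175.00
Next $130,000 at 33% = $42,900.00
Next $120,000 at 26.5% = $31,800.00
Next $173,500 at 23.5% = $40,772.50
Remaining $436,860 at 14.5% = $63,344.70
Fee: $35,775.00 + $71,175.00 + $42,900.00 + $31,800.00 + $40,772.50 + $63,344.70 = $285,767.20

$285,767.20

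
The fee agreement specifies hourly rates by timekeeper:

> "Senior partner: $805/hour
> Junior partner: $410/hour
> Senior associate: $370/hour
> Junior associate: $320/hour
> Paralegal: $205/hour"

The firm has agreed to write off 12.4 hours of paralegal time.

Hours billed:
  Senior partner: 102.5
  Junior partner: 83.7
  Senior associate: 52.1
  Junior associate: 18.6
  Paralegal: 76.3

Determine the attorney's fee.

Senior partner: 102.5 × $805 = $82,512.50
Junior partner: 83.7 × $410 = $34,317.00
Senior associate: 52.1 × $370 = $19,277.00
Junior associate: 18.6 × $320 = $5,952.00
Paralegal: 76.3 × $205 = $15,641.50
Subtotal: $157,700.00
Write-off: 12.4 × $205 = $2,542.00
Total: $157,700.00 − $2,542.00 = $155,158.00

$155,158.00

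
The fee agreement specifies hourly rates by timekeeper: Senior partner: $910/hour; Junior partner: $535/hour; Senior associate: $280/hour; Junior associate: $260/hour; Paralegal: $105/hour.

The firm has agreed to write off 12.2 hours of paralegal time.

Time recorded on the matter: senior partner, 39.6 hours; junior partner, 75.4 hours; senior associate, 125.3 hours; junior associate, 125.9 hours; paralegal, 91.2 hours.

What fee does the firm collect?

Senior partner: 39.6 × $910 = $36,036.00
Junior partner: 75.4 × $535 = $40,339.00
Senior associate: 125.3 × $280 = $35,084.00
Junior associate: 125.9 × $260 = $32,734.00
Paralegal: 91.2 × $105 = $9,576.00
Subtotal: $153,769.00
Write-off: 12.2 × $105 = $1,281.00
Total: $153,769.00 − $1,281.00 = $152,488.00

$152,488.00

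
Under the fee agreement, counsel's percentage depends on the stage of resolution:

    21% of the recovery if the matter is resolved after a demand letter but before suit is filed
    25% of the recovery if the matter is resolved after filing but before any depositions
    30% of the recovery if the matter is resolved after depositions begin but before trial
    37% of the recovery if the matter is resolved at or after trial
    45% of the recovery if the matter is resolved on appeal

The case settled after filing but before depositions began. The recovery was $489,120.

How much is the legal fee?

$122,280.00

The matter settled after filing but before depositions began, so the 25% rate applies.
$489,120 × 25% = $122,280.00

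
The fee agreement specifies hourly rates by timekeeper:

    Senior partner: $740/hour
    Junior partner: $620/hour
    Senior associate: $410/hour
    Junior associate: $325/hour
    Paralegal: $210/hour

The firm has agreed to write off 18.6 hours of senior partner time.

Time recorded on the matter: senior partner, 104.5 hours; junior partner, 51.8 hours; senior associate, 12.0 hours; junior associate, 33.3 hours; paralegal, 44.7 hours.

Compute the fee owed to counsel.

Senior partner: 104.5 × $740 = $77,330.00
Junior partner: 51.8 × $620 = $32,116.00
Senior associate: 12.0 × $410 = $4,920.00
Junior associate: 33.3 × $325 = $10,822.50
Paralegal: 44.7 × $210 = $9,387.00
Subtotal: $134,575.50
Write-off: 18.6 × $740 = $13,764.00
Total: $134,575.50 − $13,764.00 = $120,811.50

$120,811.50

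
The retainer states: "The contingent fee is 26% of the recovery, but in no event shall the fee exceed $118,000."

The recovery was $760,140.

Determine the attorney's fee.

26% of $760,140 = $197,636.40
That exceeds the $118,000 cap, so the fee is capped at $118,000.

$118,000.00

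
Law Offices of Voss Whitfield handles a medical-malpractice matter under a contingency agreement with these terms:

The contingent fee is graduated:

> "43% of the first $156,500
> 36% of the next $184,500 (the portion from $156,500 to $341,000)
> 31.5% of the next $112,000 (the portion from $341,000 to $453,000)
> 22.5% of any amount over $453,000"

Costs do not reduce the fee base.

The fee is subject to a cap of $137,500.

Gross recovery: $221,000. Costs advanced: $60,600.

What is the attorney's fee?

$90,515.00

Fee base is the gross recovery, $221,000; costs are reimbursed separately.
First $156,500 at 43% = $67,295.00
Remaining $64,500 at 36% = $23,220.00
Fee: $67,295.00 + $23,220.00 = $90,515.00
$90,515.00 is under the $137,500 cap.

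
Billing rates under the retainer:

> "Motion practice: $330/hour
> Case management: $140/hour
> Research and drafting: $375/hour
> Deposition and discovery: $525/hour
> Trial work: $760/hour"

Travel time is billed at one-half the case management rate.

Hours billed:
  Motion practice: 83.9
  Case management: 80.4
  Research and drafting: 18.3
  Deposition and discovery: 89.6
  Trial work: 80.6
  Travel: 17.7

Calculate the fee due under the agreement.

$155,340.50

Motion practice: 83.9 × $330 = $27,687.00
Case management: 80.4 × $140 = $11,256.00
Research and drafting: 18.3 × $375 = $6,862.50
Deposition and discovery: 89.6 × $525 = $47,040.00
Trial work: 80.6 × $760 = $61,256.00
Subtotal: $27,687.00 + $11,256.00 + $6,862.50 + $47,040.00 + $61,256.00 = $154,101.50
Travel: 17.7 × ($140 ÷ 2) = 17.7 × $70.00 = $1,239.00
Total: $154,101.50 + $1,239.00 = $155,340.50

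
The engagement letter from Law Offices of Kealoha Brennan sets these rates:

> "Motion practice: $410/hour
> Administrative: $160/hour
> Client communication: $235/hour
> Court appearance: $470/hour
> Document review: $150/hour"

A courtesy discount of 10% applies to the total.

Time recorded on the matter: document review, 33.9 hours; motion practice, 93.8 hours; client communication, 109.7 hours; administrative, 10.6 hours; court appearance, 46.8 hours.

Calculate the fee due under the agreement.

$83,713.05

Motion practice: 93.8 × $410 = $38,458.00
Administrative: 10.6 × $160 = $1,696.00
Client communication: 109.7 × $235 = $25,779.50
Court appearance: 46.8 × $470 = $21,996.00
Document review: 33.9 × $150 = $5,085.00
Subtotal: $93,014.50
Less 10% discount: −$9,301.45
Total: $93,014.50 − $9,301.45 = $83,713.05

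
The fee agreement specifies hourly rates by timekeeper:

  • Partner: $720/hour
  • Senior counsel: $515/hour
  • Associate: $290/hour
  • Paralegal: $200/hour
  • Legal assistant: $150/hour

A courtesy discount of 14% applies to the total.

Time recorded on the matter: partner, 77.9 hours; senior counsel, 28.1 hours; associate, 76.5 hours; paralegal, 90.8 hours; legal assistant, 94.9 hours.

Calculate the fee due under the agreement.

$107,619.97

Partner: 77.9 × $720 = $56,088.00
Senior counsel: 28.1 × $515 = $14,471.50
Associate: 76.5 × $290 = $22,185.00
Paralegal: 90.8 × $200 = $18,160.00
Legal assistant: 94.9 × $150 = $14,235.00
Subtotal: $125,139.50
Less 14% discount: −$17,519.53
Total: $125,139.50 − $17,519.53 = $107,619.97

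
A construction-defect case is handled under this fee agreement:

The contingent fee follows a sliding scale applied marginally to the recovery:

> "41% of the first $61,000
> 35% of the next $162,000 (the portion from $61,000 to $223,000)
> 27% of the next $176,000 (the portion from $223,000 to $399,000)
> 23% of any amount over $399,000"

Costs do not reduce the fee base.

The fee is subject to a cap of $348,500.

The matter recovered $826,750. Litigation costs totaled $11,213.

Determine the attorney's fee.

$227,612.50

Fee base is the gross recovery, $826,750; costs are reimbursed separately.
First $61,000 at 41% = $25,010.00
Next $162,000 at 35% = $56,700.00
Next $176,000 at 27% = $47,520.00
Remaining $427,750 at 23% = $98,382.50
Fee: $25,010.00 + $56,700.00 + $47,520.00 + $98,382.50 = $227,612.50
$227,612.50 is under the $348,500 cap.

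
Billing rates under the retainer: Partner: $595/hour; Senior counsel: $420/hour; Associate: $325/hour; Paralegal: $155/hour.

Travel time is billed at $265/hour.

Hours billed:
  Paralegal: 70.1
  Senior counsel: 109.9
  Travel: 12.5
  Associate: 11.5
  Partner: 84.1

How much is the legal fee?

Partner: 84.1 × $595 = $50,039.50
Senior counsel: 109.9 × $420 = $46,158.00
Associate: 11.5 × $325 = $3,737.50
Paralegal: 70.1 × $155 = $10,865.50
Subtotal: $50,039.50 + $46,158.00 + $3,737.50 + $10,865.50 = $110,800.50
Travel: 12.5 × $265 = $3,312.50
Total: $110,800.50 + $3,312.50 = $114,113.00

$114,113.00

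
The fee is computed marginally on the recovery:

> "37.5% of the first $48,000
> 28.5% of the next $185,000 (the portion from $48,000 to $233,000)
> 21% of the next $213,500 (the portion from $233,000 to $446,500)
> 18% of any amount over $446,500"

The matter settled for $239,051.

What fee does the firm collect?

$71,995.71

First $48,000 at 37.5% = $18,000.00
Next $185,000 at 28.5% = $52,725.00
Remaining $6,051 at 21% = $1,270.71
Fee: $18,000.00 + $52,725.00 + $1,270.71 = $71,995.71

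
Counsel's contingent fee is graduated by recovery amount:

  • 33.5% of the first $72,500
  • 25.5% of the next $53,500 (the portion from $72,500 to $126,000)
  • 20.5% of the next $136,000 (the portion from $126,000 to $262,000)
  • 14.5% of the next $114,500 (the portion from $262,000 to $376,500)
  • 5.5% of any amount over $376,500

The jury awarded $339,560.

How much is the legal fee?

First $72,500 at 33.5% = $24,287.50
Next $53,500 at 25.5% = $13,642.50
Next $136,000 at 20.5% = $27,880.00
Remaining $77,560 at 14.5% = $11,246.20
Fee: $24,287.50 + $13,642.50 + $27,880.00 + $11,246.20 = $77,056.20

$77,056.20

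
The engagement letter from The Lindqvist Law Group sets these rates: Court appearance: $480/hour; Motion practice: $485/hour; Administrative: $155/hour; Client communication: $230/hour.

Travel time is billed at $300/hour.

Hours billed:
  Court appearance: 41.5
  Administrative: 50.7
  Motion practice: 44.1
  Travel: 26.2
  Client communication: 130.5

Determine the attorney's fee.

Court appearance: 41.5 × $480 = $19,920.00
Motion practice: 44.1 × $485 = $21,388.50
Administrative: 50.7 × $155 = $7,858.50
Client communication: 130.5 × $230 = $30,015.00
Subtotal: $19,920.00 + $21,388.50 + $7,858.50 + $30,015.00 = $79,182.00
Travel: 26.2 × $300 = $7,860.00
Total: $79,182.00 + $7,860.00 = $87,042.00

$87,042.00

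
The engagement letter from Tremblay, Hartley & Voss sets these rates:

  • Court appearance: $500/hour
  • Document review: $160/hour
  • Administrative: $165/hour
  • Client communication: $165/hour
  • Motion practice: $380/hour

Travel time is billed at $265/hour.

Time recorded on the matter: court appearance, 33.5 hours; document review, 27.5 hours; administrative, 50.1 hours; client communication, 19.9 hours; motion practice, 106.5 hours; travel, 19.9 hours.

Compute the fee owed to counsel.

Court appearance: 33.5 × $500 = $16,750.00
Document review: 27.5 × $160 = $4,400.00
Administrative: 50.1 × $165 = $8,266.50
Client communication: 19.9 × $165 = $3,283.50
Motion practice: 106.5 × $380 = $40,470.00
Subtotal: $16,750.00 + $4,400.00 + $8,266.50 + $3,283.50 + $40,470.00 = $73,170.00
Travel: 19.9 × $265 = $5,273.50
Total: $73,170.00 + $5,273.50 = $78,443.50

$78,443.50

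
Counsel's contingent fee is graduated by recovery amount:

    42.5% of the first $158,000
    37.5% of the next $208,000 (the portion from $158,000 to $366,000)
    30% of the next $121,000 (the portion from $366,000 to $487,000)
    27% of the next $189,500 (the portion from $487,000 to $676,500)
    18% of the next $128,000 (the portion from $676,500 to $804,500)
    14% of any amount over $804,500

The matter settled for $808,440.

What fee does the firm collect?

First $158,000 at 42.5% = $67,150.00
Next $208,000 at 37.5% = $78,000.00
Next $121,000 at 30% = $36,300.00
Next $189,500 at 27% = $51,165.00
Next $128,000 at 18% = $23,040.00
Remaining $3,940 at 14% = $551.60
Fee: $67,150.00 + $78,000.00 + $36,300.00 + $51,165.00 + $23,040.00 + $551.60 = $256,206.60

$256,206.60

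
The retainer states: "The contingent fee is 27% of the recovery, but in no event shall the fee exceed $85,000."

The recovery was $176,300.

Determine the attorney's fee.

27% of $176,300 = $47,601.00
That is under the $85,000 cap.

$47,601.00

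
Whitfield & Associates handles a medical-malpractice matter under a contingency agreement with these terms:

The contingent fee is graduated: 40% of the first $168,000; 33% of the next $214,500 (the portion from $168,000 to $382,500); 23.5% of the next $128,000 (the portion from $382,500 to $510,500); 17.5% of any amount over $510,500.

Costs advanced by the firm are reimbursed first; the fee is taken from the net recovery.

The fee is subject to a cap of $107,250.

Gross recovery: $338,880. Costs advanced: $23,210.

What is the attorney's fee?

Fee base (net of costs): $338,880 − $23,210 = $315,670
First $168,000 at 40% = $67,200.00
Remaining $147,670 at 33% = $48,731.10
Fee: $67,200.00 + $48,731.10 = $115,931.10
$115,931.10 exceeds the $107,250 cap, so the fee is capped at $107,250.00.

$107,250.00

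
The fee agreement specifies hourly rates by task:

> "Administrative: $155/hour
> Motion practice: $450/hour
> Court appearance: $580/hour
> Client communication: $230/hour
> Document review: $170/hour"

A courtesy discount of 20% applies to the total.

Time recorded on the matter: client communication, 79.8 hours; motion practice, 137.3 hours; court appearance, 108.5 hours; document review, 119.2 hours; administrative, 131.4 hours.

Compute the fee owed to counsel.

Administrative: 131.4 × $155 = $20,367.00
Motion practice: 137.3 × $450 = $61,785.00
Court appearance: 108.5 × $580 = $62,930.00
Client communication: 79.8 × $230 = $18,354.00
Document review: 119.2 × $170 = $20,264.00
Subtotal: $183,700.00
Less 20% discount: −$36,740.00
Total: $183,700.00 − $36,740.00 = $146,960.00

$146,960.00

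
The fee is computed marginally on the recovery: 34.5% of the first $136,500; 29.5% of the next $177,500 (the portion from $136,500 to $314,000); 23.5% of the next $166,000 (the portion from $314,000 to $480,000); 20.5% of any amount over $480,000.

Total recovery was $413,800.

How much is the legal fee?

First $136,500 at 34.5% = $47,092.50
Next $177,500 at 29.5% = $52,362.50
Remaining $99,800 at 23.5% = $23,453.00
Fee: $47,092.50 + $52,362.50 + $23,453.00 = $122,908.00

$122,908.00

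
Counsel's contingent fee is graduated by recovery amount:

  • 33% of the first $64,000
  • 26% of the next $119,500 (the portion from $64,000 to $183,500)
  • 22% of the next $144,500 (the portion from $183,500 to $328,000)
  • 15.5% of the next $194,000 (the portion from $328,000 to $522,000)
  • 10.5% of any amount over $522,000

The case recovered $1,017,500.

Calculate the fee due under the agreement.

$166,077.50

First $64,000 at 33% = $21,120.00
Next $119,500 at 26% = $31,070.00
Next $144,500 at 22% = $31,790.00
Next $194,000 at 15.5% = $30,070.00
Remaining $495,500 at 10.5% = $52,027.50
Fee: $21,120.00 + $31,070.00 + $31,790.00 + $30,070.00 + $52,027.50 = $166,077.50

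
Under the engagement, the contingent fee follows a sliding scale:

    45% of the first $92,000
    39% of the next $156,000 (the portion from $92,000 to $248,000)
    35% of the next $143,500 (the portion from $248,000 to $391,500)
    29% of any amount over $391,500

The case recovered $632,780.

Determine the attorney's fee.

$222,436.20

First $92,000 at 45% = $41,400.00
Next $156,000 at 39% = $60,840.00
Next $143,500 at 35% = $50,225.00
Remaining $241,280 at 29% = $69,971.20
Fee: $41,400.00 + $60,840.00 + $50,225.00 + $69,971.20 = $222,436.20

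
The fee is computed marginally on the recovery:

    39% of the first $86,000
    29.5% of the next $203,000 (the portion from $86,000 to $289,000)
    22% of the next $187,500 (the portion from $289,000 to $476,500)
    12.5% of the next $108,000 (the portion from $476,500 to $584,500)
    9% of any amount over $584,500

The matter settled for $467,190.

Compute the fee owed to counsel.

First $86,000 at 39% = $33,540.00
Next $203,000 at 29.5% = $59,885.00
Remaining $178,190 at 22% = $39,201.80
Fee: $33,540.00 + $59,885.00 + $39,201.80 = $132,626.80

$132,626.80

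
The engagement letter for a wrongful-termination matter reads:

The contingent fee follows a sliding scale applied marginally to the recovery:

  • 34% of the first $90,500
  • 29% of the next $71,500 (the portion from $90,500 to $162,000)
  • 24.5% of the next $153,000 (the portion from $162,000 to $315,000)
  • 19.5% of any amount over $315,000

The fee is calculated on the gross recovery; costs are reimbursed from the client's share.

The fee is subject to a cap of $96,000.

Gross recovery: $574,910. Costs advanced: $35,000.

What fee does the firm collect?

Fee base is the gross recovery, $574,910; costs are reimbursed separately.
First $90,500 at 34% = $30,770.00
Next $71,500 at 29% = $20,735.00
Next $153,000 at 24.5% = $37,485.00
Remaining $259,910 at 19.5% = $50,682.45
Fee: $30,770.00 + $20,735.00 + $37,485.00 + $50,682.45 = $139,672.45
$139,672.45 exceeds the $96,000 cap, so the fee is capped at $96,000.00.

$96,000.00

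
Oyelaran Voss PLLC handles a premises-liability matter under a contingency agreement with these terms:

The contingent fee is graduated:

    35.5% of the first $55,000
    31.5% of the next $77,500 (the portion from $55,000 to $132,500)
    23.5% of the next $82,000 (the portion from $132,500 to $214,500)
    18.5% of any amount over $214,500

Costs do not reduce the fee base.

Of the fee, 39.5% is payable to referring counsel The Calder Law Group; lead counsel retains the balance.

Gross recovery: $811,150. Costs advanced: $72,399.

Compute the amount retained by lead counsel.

Fee base is the gross recovery, $811,150; costs are reimbursed separately.
First $55,000 at 35.5% = $19,525.00
Next $77,500 at 31.5% = $24,412.50
Next $82,000 at 23.5% = $19,270.00
Remaining $596,650 at 18.5% = $110,380.25
Fee: $19,525.00 + $24,412.50 + $19,270.00 + $110,380.25 = $173,587.75
Referral share: 39.5% of $173,587.75 = $68,567.16; lead counsel retains $173,587.75 − $68,567.16 = $105,020.59.

$105,020.59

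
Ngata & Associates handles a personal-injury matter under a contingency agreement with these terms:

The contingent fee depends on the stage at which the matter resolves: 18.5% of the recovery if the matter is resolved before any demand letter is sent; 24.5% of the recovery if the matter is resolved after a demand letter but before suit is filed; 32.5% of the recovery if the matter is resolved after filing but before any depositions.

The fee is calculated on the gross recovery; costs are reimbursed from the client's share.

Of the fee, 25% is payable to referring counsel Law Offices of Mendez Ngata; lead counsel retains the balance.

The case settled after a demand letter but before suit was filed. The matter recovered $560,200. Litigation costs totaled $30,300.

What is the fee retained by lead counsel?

$102,936.75

Fee base is the gross recovery, $560,200; costs are reimbursed separately.
The matter settled after a demand letter but before suit was filed, so the 24.5% rate applies.
$560,200 × 24.5% = $137,249.00
Referral share: 25% of $137,249.00 = $34,312.25; lead counsel retains $137,249.00 − $34,312.25 = $102,936.75.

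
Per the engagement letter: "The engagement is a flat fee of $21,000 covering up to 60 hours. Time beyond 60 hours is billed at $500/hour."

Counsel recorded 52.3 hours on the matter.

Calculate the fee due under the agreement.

52.3 hours is within the 60-hour scope; only the flat fee applies.

$21,000.00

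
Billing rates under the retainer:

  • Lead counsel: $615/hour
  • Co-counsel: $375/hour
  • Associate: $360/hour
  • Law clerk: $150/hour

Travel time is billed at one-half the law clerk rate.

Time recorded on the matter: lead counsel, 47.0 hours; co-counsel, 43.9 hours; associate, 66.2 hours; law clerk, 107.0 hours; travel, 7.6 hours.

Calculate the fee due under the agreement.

Lead counsel: 47.0 × $615 = $28,905.00
Co-counsel: 43.9 × $375 = $16,462.50
Associate: 66.2 × $360 = $23,832.00
Law clerk: 107.0 × $150 = $16,050.00
Subtotal: $28,905.00 + $16,462.50 + $23,832.00 + $16,050.00 = $85,249.50
Travel: 7.6 × ($150 ÷ 2) = 7.6 × $75.00 = $570.00
Total: $85,249.50 + $570.00 = $85,819.50

$85,819.50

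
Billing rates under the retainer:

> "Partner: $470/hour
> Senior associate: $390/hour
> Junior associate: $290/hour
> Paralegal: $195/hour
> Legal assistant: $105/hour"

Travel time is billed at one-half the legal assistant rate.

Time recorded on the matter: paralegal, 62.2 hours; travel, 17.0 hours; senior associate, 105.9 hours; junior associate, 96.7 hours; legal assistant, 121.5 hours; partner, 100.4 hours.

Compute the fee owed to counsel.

$142,311.00

Partner: 100.4 × $470 = $47,188.00
Senior associate: 105.9 × $390 = $41,301.00
Junior associate: 96.7 × $290 = $28,043.00
Paralegal: 62.2 × $195 = $12,129.00
Legal assistant: 121.5 × $105 = $12,757.50
Subtotal: $47,188.00 + $41,301.00 + $28,043.00 + $12,129.00 + $12,757.50 = $141,418.50
Travel: 17.0 × ($105 ÷ 2) = 17.0 × $52.50 = $892.50
Total: $141,418.50 + $892.50 = $142,311.00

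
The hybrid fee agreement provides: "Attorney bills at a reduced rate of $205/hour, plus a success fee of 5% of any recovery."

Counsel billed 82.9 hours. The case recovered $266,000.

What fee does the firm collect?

$30,294.50

Hourly: 82.9 × $205 = $16,994.50
Success fee: 5% of $266,000 = $13,300.00
Total: $16,994.50 + $13,300.00 = $30,294.50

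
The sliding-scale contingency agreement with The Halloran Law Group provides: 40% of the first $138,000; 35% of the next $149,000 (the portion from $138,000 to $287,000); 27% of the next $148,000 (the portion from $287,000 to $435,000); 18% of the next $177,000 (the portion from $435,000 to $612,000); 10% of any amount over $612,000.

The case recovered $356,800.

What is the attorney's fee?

$126,196.00

First $138,000 at 40% = $55,200.00
Next $149,000 at 35% = $52,150.00
Remaining $69,800 at 27% = $18,846.00
Fee: $55,200.00 + $52,150.00 + $18,846.00 = $126,196.00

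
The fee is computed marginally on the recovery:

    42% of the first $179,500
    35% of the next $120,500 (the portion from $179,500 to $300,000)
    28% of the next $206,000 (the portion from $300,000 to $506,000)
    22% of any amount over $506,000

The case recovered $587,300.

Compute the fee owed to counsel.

First $179,500 at 42% = $75,390.00
Next $120,500 at 35% = $42,175.00
Next $206,000 at 28% = $57,680.00
Remaining $81,300 at 22% = $17,886.00
Fee: $75,390.00 + $42,175.00 + $57,680.00 + $17,886.00 = $193,131.00

$193,131.00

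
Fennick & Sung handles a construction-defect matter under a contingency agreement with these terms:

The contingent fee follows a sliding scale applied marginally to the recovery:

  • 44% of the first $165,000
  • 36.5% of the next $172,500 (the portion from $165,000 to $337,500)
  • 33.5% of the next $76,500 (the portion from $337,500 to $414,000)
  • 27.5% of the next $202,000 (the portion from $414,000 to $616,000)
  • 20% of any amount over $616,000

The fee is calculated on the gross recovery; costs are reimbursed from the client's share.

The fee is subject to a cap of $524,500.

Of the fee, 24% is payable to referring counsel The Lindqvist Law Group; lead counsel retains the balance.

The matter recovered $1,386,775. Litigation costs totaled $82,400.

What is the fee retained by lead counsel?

Fee base is the gross recovery, $1,386,775; costs are reimbursed separately.
First $165,000 at 44% = $72,600.00
Next $172,500 at 36.5% = $62,962.50
Next $76,500 at 33.5% = $25,627.50
Next $202,000 at 27.5% = $55,550.00
Remaining $770,775 at 20% = $154,155.00
Fee: $72,600.00 + $62,962.50 + $25,627.50 + $55,550.00 + $154,155.00 = $370,895.00
$370,895.00 is under the $524,500 cap.
Referral share: 24% of $370,895.00 = $89,014.80; lead counsel retains $370,895.00 − $89,014.80 = $281,880.20.

$281,880.20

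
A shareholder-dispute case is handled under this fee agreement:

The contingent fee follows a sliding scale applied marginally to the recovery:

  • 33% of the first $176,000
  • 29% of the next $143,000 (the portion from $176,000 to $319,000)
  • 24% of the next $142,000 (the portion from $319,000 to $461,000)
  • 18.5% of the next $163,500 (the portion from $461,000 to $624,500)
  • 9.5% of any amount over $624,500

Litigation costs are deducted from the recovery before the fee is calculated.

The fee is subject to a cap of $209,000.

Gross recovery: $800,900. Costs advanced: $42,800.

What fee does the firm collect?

Fee base (net of costs): $800,900 − $42,800 = $758,100
First $176,000 at 33% = $58,080.00
Next $143,000 at 29% = $41,470.00
Next $142,000 at 24% = $34,080.00
Next $163,500 at 18.5% = $30,247.50
Remaining $133,600 at 9.5% = $12,692.00
Fee: $58,080.00 + $41,470.00 + $34,080.00 + $30,247.50 + $12,692.00 = $176,569.50
$176,569.50 is under the $209,000 cap.

$176,569.50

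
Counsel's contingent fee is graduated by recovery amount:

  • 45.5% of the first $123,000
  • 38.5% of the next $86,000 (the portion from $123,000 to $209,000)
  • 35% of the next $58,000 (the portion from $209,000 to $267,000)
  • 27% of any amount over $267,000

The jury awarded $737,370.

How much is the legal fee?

$236,374.90

First $123,000 at 45.5% = $55,965.00
Next $86,000 at 38.5% = $33,110.00
Next $58,000 at 35% = $20,300.00
Remaining $470,370 at 27% = $126,999.90
Fee: $55,965.00 + $33,110.00 + $20,300.00 + $126,999.90 = $236,374.90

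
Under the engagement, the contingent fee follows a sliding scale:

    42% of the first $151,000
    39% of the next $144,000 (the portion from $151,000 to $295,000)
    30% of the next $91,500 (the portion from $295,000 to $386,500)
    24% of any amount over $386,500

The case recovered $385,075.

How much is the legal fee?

$146,602.50

First $151,000 at 42% = $63,420.00
Next $144,000 at 39% = $56,160.00
Remaining $90,075 at 30% = $27,022.50
Fee: $63,420.00 + $56,160.00 + $27,022.50 = $146,602.50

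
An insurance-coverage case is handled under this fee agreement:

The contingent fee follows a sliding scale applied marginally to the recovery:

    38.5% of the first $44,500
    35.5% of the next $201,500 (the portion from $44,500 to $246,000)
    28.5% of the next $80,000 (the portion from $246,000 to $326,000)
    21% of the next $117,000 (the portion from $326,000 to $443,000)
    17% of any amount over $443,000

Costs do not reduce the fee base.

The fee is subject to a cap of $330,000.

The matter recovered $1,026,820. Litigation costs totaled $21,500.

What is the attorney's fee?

$235,284.40

Fee base is the gross recovery, $1,026,820; costs are reimbursed separately.
First $44,500 at 38.5% = $17,132.50
Next $201,500 at 35.5% = $71,532.50
Next $80,000 at 28.5% = $22,800.00
Next $117,000 at 21% = $24,570.00
Remaining $583,820 at 17% = $99,249.40
Fee: $17,132.50 + $71,532.50 + $22,800.00 + $24,570.00 + $99,249.40 = $235,284.40
$235,284.40 is under the $330,000 cap.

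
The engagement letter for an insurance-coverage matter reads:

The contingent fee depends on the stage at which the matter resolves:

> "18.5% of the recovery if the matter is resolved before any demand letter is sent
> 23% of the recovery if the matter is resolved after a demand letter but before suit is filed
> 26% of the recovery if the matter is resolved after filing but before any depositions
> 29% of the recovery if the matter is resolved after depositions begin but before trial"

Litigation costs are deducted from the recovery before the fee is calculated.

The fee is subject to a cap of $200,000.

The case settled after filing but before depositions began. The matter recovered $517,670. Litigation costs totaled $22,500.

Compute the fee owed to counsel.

$128,744.20

Fee base (net of costs): $517,670 − $22,500 = $495,170
The matter settled after filing but before depositions began, so the 26% rate applies.
$495,170 × 26% = $128,744.20
$128,744.20 is under the $200,000 cap.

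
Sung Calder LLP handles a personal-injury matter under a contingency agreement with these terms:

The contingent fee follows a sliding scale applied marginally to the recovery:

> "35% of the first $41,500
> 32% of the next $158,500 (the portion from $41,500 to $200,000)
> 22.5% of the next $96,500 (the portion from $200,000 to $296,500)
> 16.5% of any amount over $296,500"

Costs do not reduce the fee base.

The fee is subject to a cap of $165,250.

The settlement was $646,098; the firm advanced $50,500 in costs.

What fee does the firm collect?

Fee base is the gross recovery, $646,098; costs are reimbursed separately.
First $41,500 at 35% = $14,525.00
Next $158,500 at 32% = $50,720.00
Next $96,500 at 22.5% = $21,712.50
Remaining $349,598 at 16.5% = $57,683.67
Fee: $14,525.00 + $50,720.00 + $21,712.50 + $57,683.67 = $144,641.17
$144,641.17 is under the $165,250 cap.

$144,641.17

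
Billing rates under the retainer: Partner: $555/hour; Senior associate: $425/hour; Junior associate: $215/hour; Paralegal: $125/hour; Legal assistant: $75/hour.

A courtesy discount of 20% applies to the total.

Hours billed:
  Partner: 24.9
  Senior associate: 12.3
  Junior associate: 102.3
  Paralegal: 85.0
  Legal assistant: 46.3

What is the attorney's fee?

Partner: 24.9 × $555 = $13,819.50
Senior associate: 12.3 × $425 = $5,227.50
Junior associate: 102.3 × $215 = $21,994.50
Paralegal: 85.0 × $125 = $10,625.00
Legal assistant: 46.3 × $75 = $3,472.50
Subtotal: $55,139.00
Less 20% discount: −$11,027.80
Total: $55,139.00 − $11,027.80 = $44,111.20

$44,111.20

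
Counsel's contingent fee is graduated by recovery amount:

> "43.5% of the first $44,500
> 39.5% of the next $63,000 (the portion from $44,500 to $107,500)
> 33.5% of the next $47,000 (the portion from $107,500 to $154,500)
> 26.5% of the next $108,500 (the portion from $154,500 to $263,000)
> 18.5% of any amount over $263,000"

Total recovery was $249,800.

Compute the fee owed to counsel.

First $44,500 at 43.5% = $19,357.50
Next $63,000 at 39.5% = $24,885.00
Next $47,000 at 33.5% = $15,745.00
Remaining $95,300 at 26.5% = $25,254.50
Fee: $19,357.50 + $24,885.00 + $15,745.00 + $25,254.50 = $85,242.00

$85,242.00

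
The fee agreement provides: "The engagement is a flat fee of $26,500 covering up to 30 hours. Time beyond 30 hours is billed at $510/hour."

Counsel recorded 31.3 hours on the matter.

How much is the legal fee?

$27,163.00

Flat fee: $26,500.00
Excess hours: 31.3 − 30 = 1.3
Overrun: 1.3 × $510 = $663.00
Total: $26,500.00 + $663.00 = $27,163.00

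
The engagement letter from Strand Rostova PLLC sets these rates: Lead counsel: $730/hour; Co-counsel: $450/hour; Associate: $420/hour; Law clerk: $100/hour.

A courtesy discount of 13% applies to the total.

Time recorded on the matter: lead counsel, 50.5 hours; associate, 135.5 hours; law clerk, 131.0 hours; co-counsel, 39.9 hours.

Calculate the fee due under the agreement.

Lead counsel: 50.5 × $730 = $36,865.00
Co-counsel: 39.9 × $450 = $17,955.00
Associate: 135.5 × $420 = $56,910.00
Law clerk: 131.0 × $100 = $13,100.00
Subtotal: $124,830.00
Less 13% discount: −$16,227.90
Total: $124,830.00 − $16,227.90 = $108,602.10

$108,602.10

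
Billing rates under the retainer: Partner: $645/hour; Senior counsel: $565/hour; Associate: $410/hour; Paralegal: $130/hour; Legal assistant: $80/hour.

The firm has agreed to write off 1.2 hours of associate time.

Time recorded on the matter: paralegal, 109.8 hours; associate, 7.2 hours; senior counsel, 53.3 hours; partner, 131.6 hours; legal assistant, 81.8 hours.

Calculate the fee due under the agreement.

$138,274.50

Partner: 131.6 × $645 = $84,882.00
Senior counsel: 53.3 × $565 = $30,114.50
Associate: 7.2 × $410 = $2,952.00
Paralegal: 109.8 × $130 = $14,274.00
Legal assistant: 81.8 × $80 = $6,544.00
Subtotal: $138,766.50
Write-off: 1.2 × $410 = $492.00
Total: $138,766.50 − $492.00 = $138,274.50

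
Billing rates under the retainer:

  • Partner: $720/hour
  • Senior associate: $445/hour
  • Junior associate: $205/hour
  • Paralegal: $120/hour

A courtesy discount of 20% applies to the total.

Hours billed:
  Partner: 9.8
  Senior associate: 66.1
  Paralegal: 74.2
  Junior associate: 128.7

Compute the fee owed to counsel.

Partner: 9.8 × $720 = $7,056.00
Senior associate: 66.1 × $445 = $29,414.50
Junior associate: 128.7 × $205 = $26,383.50
Paralegal: 74.2 × $120 = $8,904.00
Subtotal: $71,758.00
Less 20% discount: −$14,351.60
Total: $71,758.00 − $14,351.60 = $57,406.40

$57,406.40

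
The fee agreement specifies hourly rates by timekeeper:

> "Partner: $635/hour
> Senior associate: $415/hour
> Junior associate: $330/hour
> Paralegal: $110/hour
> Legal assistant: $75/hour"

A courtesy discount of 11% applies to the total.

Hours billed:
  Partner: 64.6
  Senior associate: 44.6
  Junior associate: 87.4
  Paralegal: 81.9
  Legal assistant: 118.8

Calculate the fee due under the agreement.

$94,598.99

Partner: 64.6 × $635 = $41,021.00
Senior associate: 44.6 × $415 = $18,509.00
Junior associate: 87.4 × $330 = $28,842.00
Paralegal: 81.9 × $110 = $9,009.00
Legal assistant: 118.8 × $75 = $8,910.00
Subtotal: $106,291.00
Less 11% discount: −$11,692.01
Total: $106,291.00 − $11,692.01 = $94,598.99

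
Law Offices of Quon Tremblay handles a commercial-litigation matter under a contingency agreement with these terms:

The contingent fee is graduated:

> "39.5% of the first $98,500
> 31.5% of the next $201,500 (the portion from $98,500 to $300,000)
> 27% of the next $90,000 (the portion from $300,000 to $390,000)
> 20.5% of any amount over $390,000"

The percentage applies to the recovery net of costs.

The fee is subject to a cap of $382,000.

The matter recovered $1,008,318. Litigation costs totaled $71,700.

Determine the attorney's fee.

Fee base (net of costs): $1,008,318 − $71,700 = $936,618
First $98,500 at 39.5% = $38,907.50
Next $201,500 at 31.5% = $63,472.50
Next $90,000 at 27% = $24,300.00
Remaining $546,618 at 20.5% = $112,056.69
Fee: $38,907.50 + $63,472.50 + $24,300.00 + $112,056.69 = $238,736.69
$238,736.69 is under the $382,000 cap.

$238,736.69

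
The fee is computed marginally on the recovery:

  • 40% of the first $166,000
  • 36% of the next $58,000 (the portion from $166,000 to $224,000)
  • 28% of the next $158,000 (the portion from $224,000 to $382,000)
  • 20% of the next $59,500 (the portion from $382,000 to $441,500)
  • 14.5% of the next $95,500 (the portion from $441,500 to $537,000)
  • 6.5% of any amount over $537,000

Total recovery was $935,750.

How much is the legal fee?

$183,186.25

First $166,000 at 40% = $66,400.00
Next $58,000 at 36% = $20,880.00
Next $158,000 at 28% = $44,240.00
Next $59,500 at 20% = $11,900.00
Next $95,500 at 14.5% = $13,847.50
Remaining $398,750 at 6.5% = $25,918.75
Fee: $66,400.00 + $20,880.00 + $44,240.00 + $11,900.00 + $13,847.50 + $25,918.75 = $183,186.25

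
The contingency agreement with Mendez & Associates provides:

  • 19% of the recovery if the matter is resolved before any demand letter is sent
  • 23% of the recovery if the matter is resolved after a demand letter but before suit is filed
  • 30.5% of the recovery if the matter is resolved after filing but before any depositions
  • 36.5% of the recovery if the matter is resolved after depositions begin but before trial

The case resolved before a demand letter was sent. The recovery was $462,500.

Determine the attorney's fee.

$87,875.00

The matter resolved before a demand letter was sent, so the 19% rate applies.
$462,500 × 19% = $87,875.00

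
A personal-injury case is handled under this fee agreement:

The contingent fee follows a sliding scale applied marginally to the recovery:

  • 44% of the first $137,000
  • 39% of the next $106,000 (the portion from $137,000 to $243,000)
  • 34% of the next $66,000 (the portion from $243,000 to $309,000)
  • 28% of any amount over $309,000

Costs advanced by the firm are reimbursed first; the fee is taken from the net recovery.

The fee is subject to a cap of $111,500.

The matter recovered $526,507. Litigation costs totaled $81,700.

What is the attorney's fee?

$111,500.00

Fee base (net of costs): $526,507 − $81,700 = $444,807
First $137,000 at 44% = $60,280.00
Next $106,000 at 39% = $41,340.00
Next $66,000 at 34% = $22,440.00
Remaining $135,807 at 28% = $38,025.96
Fee: $60,280.00 + $41,340.00 + $22,440.00 + $38,025.96 = $162,085.96
$162,085.96 exceeds the $111,500 cap, so the fee is capped at $111,500.00.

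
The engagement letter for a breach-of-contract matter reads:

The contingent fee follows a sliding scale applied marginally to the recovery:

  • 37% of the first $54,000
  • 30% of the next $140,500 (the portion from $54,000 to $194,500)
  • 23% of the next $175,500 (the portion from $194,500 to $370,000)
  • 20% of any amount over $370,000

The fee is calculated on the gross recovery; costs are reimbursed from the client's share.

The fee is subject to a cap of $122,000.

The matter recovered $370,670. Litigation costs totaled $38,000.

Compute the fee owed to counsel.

Fee base is the gross recovery, $370,670; costs are reimbursed separately.
First $54,000 at 37% = $19,980.00
Next $140,500 at 30% = $42,150.00
Next $175,500 at 23% = $40,365.00
Remaining $670 at 20% = $134.00
Fee: $19,980.00 + $42,150.00 + $40,365.00 + $134.00 = $102,629.00
$102,629.00 is under the $122,000 cap.

$102,629.00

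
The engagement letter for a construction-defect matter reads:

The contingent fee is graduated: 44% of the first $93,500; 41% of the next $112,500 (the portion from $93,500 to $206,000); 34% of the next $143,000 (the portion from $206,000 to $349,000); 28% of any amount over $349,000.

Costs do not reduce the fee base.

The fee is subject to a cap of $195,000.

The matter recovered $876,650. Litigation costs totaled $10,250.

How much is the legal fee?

Fee base is the gross recovery, $876,650; costs are reimbursed separately.
First $93,500 at 44% = $41,140.00
Next $112,500 at 41% = $46,125.00
Next $143,000 at 34% = $48,620.00
Remaining $527,650 at 28% = $147,742.00
Fee: $41,140.00 + $46,125.00 + $48,620.00 + $147,742.00 = $283,627.00
$283,627.00 exceeds the $195,000 cap, so the fee is capped at $195,000.00.

$195,000.00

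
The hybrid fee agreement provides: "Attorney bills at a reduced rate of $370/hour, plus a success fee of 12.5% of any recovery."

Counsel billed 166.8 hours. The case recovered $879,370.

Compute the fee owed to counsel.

$171,637.25

Hourly: 166.8 × $370 = $61,716.00
Success fee: 12.5% of $879,370 = $109,921.25
Total: $61,716.00 + $109,921.25 = $171,637.25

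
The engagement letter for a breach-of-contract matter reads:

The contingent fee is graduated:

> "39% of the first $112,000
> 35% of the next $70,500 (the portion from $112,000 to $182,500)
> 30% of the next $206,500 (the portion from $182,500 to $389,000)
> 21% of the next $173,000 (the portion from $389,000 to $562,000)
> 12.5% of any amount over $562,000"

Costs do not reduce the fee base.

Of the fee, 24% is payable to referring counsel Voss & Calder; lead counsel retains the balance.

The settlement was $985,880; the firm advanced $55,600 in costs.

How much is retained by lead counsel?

$166,911.20

Fee base is the gross recovery, $985,880; costs are reimbursed separately.
First $112,000 at 39% = $43,680.00
Next $70,500 at 35% = $24,675.00
Next $206,500 at 30% = $61,950.00
Next $173,000 at 21% = $36,330.00
Remaining $423,880 at 12.5% = $52,985.00
Fee: $43,680.00 + $24,675.00 + $61,950.00 + $36,330.00 + $52,985.00 = $219,620.00
Referral share: 24% of $219,620.00 = $52,708.80; lead counsel retains $219,620.00 − $52,708.80 = $166,911.20.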